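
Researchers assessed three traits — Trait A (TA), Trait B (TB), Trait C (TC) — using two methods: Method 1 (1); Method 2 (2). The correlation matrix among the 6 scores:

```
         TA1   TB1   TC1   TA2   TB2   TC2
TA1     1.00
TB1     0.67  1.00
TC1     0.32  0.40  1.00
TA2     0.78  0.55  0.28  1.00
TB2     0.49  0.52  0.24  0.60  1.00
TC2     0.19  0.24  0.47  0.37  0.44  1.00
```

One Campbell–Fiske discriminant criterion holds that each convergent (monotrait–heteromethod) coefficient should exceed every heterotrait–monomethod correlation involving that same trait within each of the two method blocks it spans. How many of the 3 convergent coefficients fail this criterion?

Each convergent coefficient versus the relevant comparison correlations:
TA (methods 1·2): 0.78 vs {0.67, 0.60, 0.32, 0.37} → pass.
TB (methods 1·2): 0.52 vs {0.67, 0.60, 0.40, 0.44} → fail.
TC (methods 1·2): 0.47 vs {0.32, 0.37, 0.40, 0.44} → pass.
1 of 3 fail.

1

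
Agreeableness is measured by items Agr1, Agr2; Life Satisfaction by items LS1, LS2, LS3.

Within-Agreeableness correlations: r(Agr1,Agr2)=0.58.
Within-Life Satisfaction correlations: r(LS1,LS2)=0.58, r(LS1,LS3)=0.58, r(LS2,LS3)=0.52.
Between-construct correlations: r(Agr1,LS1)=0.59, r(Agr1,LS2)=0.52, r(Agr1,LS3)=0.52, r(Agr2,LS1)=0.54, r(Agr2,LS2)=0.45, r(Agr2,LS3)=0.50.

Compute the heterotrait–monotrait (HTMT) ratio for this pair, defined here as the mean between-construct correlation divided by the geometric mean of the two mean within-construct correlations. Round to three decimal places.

Mean heterotrait r = 3.12/6 = 0.5200.
Mean within-Agr = 0.58/1 = 0.5800; mean within-LS = 1.68/3 = 0.5600.
Geometric mean = √(0.5800 × 0.5600) = 0.5699.
HTMT = 0.5200 / 0.5699 = 0.912.

0.912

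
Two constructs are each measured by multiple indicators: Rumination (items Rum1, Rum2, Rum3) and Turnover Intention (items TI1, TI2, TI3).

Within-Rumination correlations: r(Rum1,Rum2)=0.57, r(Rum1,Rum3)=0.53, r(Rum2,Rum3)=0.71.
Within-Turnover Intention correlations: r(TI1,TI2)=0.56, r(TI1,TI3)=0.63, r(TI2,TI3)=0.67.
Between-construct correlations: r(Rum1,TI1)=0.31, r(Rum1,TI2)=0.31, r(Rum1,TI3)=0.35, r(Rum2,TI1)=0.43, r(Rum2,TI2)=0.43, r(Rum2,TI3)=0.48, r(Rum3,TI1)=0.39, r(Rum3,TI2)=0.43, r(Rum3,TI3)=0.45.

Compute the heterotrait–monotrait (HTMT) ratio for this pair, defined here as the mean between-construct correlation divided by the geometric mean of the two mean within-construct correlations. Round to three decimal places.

Mean between = 3.58/9 = 0.3978.
Mean within-Rum = 1.81/3 = 0.6033; mean within-TI = 1.86/3 = 0.6200.
Geometric mean = √(0.6033 × 0.6200) = 0.6116.
HTMT = 0.3978 / 0.6116 = 0.650.

0.650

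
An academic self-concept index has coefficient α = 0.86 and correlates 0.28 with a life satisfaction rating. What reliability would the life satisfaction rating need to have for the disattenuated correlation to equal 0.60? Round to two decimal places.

r_true = r_obs / √(r_xx · r_yy) ⇒ 0.60 = 0.28 / √(0.86 · r_yy).
√(0.86 · r_yy) = 0.28 / 0.60 = 0.4667; 0.86 · r_yy = 0.2178; r_yy = 0.2178 / 0.86 ≈ 0.25.

0.25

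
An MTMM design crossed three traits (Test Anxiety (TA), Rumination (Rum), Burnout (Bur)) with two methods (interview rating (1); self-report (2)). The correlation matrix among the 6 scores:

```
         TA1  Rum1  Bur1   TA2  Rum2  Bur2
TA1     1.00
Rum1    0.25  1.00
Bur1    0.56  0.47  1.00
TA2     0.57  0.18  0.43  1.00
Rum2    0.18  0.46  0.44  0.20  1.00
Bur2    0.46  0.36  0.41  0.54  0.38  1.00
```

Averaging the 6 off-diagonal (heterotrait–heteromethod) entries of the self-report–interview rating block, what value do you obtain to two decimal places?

HTHM values (method 2 × method 1): 0.18, 0.43, 0.18, 0.44, 0.46, 0.36; mean = 2.05/6 = 0.34.

0.34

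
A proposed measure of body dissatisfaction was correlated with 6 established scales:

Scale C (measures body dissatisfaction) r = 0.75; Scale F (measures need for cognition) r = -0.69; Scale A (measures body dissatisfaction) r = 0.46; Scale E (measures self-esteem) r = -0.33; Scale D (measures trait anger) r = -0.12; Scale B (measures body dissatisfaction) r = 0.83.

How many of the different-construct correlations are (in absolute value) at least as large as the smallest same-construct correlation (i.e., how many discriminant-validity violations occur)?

1

Convergent (same construct = body dissatisfaction): Scale C, Scale A, Scale B.
Smallest convergent = 0.46. Discriminant |r|: 0.69, 0.33, 0.12; count ≥ 0.46 → 1.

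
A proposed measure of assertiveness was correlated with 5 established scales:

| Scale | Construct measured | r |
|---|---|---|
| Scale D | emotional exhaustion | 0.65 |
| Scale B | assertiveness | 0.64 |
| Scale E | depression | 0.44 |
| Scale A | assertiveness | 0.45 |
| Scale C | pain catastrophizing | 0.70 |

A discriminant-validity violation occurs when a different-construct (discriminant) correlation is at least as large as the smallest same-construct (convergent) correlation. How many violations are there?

Convergent (same construct = assertiveness): Scale B, Scale A.
Smallest convergent = 0.45. Discriminant values: 0.65, 0.44, 0.70; count ≥ 0.45 → 2.

2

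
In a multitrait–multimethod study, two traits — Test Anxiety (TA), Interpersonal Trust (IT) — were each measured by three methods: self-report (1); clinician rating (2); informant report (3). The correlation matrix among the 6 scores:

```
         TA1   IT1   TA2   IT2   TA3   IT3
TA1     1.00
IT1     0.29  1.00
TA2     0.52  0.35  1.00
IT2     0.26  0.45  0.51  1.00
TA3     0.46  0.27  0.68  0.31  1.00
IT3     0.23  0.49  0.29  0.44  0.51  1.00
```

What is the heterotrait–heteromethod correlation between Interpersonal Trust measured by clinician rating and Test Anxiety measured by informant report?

Different traits and methods: r(IT2, TA3) = 0.31.

0.31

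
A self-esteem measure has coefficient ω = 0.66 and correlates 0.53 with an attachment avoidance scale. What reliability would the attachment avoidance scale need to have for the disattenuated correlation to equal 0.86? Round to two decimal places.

r_true = r_obs / √(r_xx · r_yy) ⇒ 0.86 = 0.53 / √(0.66 · r_yy).
√(0.66 · r_yy) = 0.53 / 0.86 = 0.6163; 0.66 · r_yy = 0.3798; r_yy = 0.3798 / 0.66 ≈ 0.58.

0.58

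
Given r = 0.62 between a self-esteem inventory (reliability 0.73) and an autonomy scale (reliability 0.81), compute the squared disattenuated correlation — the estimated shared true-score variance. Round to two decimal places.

0.65

Disattenuated r = 0.62 / √(0.73 × 0.81) = 0.62 / 0.7690 = 0.8062.
Shared true-score variance = 0.8062² = 0.6500 ≈ 0.65.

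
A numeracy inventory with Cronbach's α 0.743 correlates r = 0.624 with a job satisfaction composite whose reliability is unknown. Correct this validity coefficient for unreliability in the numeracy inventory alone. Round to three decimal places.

Single correction: r_c = r_obs / √r_xx = 0.624 / √0.743 = 0.624 / 0.8620 ≈ 0.724.

0.724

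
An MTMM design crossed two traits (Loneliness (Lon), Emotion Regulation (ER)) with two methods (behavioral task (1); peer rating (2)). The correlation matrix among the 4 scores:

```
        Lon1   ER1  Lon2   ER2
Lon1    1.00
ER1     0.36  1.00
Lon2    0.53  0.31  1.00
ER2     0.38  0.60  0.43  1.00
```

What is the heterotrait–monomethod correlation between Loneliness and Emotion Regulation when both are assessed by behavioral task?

Different traits, same method: r(Lon1, ER1) = 0.36.

0.36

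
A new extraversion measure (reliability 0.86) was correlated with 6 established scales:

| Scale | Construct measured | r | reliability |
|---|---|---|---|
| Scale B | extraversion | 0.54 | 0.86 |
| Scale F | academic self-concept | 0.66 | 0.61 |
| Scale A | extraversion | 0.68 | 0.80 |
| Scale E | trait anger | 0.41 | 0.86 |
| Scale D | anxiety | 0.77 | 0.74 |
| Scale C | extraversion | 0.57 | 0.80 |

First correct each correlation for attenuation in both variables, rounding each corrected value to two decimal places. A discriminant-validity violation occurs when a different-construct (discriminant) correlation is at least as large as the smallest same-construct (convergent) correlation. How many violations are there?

Disattenuated r (r / √(r_scale · r_new)):
  Scale B (conv): 0.54 / √(0.86·0.86) = 0.63
  Scale F (disc): 0.66 / √(0.61·0.86) = 0.91
  Scale A (conv): 0.68 / √(0.80·0.86) = 0.82
  Scale E (disc): 0.41 / √(0.86·0.86) = 0.48
  Scale D (disc): 0.77 / √(0.74·0.86) = 0.97
  Scale C (conv): 0.57 / √(0.80·0.86) = 0.69
Smallest convergent = 0.63. Discriminant values: 0.91, 0.48, 0.97; count ≥ 0.63 → 2.

2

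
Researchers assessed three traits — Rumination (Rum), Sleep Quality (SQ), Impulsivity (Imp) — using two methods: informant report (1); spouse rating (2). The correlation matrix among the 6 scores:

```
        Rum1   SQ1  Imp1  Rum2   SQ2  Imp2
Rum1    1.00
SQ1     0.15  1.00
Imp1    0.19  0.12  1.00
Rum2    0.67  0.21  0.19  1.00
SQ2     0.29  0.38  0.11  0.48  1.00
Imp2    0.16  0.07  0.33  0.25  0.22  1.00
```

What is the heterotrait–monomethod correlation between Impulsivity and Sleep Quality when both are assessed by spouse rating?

Different traits, same method: r(Imp2, SQ2) = 0.22.

0.22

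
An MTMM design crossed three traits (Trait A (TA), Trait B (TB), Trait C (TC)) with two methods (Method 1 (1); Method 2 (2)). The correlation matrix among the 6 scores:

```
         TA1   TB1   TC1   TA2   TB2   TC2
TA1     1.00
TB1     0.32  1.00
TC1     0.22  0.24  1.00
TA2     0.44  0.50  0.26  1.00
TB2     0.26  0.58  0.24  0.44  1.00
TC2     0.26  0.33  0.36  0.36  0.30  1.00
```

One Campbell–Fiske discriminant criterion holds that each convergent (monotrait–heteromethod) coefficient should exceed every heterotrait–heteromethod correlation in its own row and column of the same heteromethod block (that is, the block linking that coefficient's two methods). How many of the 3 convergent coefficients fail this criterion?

Checking each validity diagonal entry against its comparison values:
TA (methods 1·2): 0.44 vs {0.26, 0.50, 0.26, 0.26} → fail.
TB (methods 1·2): 0.58 vs {0.50, 0.26, 0.33, 0.24} → pass.
TC (methods 1·2): 0.36 vs {0.26, 0.26, 0.24, 0.33} → pass.
1 of 3 fail.

1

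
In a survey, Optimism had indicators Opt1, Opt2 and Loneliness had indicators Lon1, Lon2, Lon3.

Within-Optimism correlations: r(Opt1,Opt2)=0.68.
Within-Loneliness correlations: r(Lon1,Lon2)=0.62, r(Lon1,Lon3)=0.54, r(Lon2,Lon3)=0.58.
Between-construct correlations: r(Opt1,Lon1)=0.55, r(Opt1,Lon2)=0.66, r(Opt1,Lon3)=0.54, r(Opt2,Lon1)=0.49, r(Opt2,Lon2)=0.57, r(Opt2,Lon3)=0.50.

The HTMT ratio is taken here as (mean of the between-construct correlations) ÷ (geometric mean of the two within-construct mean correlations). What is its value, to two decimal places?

Mean between = 3.31/6 = 0.5517.
Mean within-Opt = 0.68/1 = 0.6800; mean within-Lon = 1.74/3 = 0.5800.
Geometric mean = √(0.6800 × 0.5800) = 0.6280.
HTMT = 0.5517 / 0.6280 = 0.88.

0.88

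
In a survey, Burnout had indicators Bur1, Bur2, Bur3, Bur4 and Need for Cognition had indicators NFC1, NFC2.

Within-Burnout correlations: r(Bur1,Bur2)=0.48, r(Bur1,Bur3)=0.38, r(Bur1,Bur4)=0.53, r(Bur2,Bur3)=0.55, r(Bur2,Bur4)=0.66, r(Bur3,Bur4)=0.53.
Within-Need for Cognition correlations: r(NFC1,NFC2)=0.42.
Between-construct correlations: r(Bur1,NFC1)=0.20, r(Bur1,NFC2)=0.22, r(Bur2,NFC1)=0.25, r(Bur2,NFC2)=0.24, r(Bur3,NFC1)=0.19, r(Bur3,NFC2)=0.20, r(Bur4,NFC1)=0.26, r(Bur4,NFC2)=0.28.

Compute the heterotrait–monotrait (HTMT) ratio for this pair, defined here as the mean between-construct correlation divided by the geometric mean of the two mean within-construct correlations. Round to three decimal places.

Mean heterotrait r = 1.84/8 = 0.2300.
Mean within-Bur = 3.13/6 = 0.5217; mean within-NFC = 0.42/1 = 0.4200.
Geometric mean = √(0.5217 × 0.4200) = 0.4681.
HTMT = 0.2300 / 0.4681 = 0.491.

0.491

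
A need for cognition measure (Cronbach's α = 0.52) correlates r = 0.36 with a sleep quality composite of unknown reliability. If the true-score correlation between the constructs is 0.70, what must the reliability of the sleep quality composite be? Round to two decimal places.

0.51

r_true = r_obs / √(r_xx · r_yy) ⇒ 0.70 = 0.36 / √(0.52 · r_yy).
√(0.52 · r_yy) = 0.36 / 0.70 = 0.5143; 0.52 · r_yy = 0.2645; r_yy = 0.2645 / 0.52 ≈ 0.51.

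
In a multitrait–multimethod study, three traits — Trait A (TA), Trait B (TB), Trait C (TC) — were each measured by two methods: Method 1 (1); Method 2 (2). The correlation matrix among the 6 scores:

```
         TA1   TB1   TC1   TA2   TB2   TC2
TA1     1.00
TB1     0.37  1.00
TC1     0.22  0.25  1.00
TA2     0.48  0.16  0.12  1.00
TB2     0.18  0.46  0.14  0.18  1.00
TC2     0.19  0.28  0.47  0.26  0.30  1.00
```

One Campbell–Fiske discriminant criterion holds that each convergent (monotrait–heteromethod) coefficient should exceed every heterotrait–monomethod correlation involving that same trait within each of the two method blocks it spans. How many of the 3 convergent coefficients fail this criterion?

0

Checking each validity diagonal entry against its comparison values:
TA (methods 1·2): 0.48 vs {0.37, 0.18, 0.22, 0.26} → pass.
TB (methods 1·2): 0.46 vs {0.37, 0.18, 0.25, 0.30} → pass.
TC (methods 1·2): 0.47 vs {0.22, 0.26, 0.25, 0.30} → pass.
0 of 3 fail.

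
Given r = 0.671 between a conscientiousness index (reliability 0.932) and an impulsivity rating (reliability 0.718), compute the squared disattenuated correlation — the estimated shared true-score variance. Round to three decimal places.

0.673

Disattenuated r = 0.671 / √(0.932 × 0.718) = 0.671 / 0.8180 = 0.8203.
Shared true-score variance = 0.8203² = 0.6729 ≈ 0.673.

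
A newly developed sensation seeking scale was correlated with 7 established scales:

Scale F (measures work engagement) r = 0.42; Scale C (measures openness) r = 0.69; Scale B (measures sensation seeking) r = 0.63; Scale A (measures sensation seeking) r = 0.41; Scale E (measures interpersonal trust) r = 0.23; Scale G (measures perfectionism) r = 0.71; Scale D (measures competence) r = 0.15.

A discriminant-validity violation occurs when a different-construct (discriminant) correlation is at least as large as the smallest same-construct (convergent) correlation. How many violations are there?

Convergent (same construct = sensation seeking): Scale B, Scale A.
Smallest convergent = 0.41. Discriminant values: 0.42, 0.69, 0.23, 0.71, 0.15; count ≥ 0.41 → 3.

3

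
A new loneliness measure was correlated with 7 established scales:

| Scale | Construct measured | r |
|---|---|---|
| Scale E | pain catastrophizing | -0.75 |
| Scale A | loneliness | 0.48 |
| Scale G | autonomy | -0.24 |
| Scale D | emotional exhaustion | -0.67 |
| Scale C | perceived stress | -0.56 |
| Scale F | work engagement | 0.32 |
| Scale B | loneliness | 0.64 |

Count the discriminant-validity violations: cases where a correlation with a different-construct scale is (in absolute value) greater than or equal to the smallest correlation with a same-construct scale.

Convergent (same construct = loneliness): Scale A, Scale B.
Smallest convergent = 0.48. Discriminant |r|: 0.75, 0.24, 0.67, 0.56, 0.32; count ≥ 0.48 → 3.

3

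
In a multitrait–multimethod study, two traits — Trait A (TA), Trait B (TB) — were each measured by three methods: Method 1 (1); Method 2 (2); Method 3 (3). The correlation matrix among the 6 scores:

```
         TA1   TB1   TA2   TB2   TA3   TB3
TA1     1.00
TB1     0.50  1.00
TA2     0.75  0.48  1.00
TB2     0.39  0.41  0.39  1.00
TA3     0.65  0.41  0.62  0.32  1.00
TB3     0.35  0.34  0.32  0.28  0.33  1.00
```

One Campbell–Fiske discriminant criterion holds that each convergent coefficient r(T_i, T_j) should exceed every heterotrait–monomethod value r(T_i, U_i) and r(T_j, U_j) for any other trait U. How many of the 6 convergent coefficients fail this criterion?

3

Convergent coefficients and their comparison sets:
TA (methods 1·2): 0.75 vs {0.50, 0.39} → pass.
TA (methods 1·3): 0.65 vs {0.50, 0.33} → pass.
TA (methods 2·3): 0.62 vs {0.39, 0.33} → pass.
TB (methods 1·2): 0.41 vs {0.50, 0.39} → fail.
TB (methods 1·3): 0.34 vs {0.50, 0.33} → fail.
TB (methods 2·3): 0.28 vs {0.39, 0.33} → fail.
3 of 6 fail.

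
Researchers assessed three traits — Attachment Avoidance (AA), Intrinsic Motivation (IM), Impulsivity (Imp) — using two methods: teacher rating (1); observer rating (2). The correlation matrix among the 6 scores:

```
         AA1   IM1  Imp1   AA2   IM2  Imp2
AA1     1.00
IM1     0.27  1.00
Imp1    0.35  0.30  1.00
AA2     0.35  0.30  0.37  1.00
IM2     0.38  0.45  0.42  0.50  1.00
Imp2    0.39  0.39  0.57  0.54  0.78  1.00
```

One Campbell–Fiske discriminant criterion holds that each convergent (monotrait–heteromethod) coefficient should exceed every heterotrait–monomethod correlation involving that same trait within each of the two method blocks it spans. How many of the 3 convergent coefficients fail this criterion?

Convergent coefficients and their comparison sets:
AA (methods 1·2): 0.35 vs {0.27, 0.50, 0.35, 0.54} → fail.
IM (methods 1·2): 0.45 vs {0.27, 0.50, 0.30, 0.78} → fail.
Imp (methods 1·2): 0.57 vs {0.35, 0.54, 0.30, 0.78} → fail.
3 of 3 fail.

3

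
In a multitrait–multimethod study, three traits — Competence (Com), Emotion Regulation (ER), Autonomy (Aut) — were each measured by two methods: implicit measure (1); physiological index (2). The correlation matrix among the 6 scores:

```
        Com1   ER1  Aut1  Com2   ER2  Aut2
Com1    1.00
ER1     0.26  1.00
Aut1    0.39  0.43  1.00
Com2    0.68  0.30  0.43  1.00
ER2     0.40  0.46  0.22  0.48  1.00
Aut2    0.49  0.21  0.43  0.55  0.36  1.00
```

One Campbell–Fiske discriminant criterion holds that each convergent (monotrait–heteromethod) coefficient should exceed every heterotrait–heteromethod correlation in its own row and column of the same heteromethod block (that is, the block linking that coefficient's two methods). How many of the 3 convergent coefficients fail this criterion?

Convergent coefficients and their comparison sets:
Com (methods 1·2): 0.68 vs {0.40, 0.30, 0.49, 0.43} → pass.
ER (methods 1·2): 0.46 vs {0.30, 0.40, 0.21, 0.22} → pass.
Aut (methods 1·2): 0.43 vs {0.43, 0.49, 0.22, 0.21} → fail.
1 of 3 fail.

1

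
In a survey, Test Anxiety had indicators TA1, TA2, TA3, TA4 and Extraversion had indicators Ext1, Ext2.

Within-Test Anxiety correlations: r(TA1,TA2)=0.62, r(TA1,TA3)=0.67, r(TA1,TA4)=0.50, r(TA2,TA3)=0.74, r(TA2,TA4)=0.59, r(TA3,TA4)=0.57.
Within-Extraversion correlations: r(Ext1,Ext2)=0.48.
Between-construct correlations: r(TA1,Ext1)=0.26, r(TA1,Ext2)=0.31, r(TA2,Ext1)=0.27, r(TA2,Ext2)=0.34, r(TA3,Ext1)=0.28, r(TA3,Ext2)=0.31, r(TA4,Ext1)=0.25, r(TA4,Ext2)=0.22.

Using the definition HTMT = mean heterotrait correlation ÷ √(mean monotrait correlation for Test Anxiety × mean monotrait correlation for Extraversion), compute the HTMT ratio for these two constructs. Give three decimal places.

Mean heterotrait r = 2.24/8 = 0.2800.
Mean within-TA = 3.69/6 = 0.6150; mean within-Ext = 0.48/1 = 0.4800.
Geometric mean = √(0.6150 × 0.4800) = 0.5433.
HTMT = 0.2800 / 0.5433 = 0.515.

0.515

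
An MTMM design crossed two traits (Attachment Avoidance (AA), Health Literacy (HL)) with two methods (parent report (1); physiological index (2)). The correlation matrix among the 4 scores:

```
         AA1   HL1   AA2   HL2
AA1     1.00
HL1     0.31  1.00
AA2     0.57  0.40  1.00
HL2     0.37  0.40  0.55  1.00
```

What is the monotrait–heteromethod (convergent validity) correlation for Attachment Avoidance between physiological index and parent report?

0.57

Same trait (AA), different methods: r(AA2, AA1) = 0.57.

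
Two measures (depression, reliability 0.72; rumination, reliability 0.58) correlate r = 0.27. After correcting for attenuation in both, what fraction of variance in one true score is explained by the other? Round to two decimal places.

0.17

Disattenuated r = 0.27 / √(0.72 × 0.58) = 0.27 / 0.6462 = 0.4178.
Shared true-score variance = 0.4178² = 0.1746 ≈ 0.17.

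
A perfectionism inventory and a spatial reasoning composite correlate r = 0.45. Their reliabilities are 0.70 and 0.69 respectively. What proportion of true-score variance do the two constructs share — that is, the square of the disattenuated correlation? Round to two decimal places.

Disattenuated r = 0.45 / √(0.70 × 0.69) = 0.45 / 0.6950 = 0.6475.
Shared true-score variance = 0.6475² = 0.4193 ≈ 0.42.

0.42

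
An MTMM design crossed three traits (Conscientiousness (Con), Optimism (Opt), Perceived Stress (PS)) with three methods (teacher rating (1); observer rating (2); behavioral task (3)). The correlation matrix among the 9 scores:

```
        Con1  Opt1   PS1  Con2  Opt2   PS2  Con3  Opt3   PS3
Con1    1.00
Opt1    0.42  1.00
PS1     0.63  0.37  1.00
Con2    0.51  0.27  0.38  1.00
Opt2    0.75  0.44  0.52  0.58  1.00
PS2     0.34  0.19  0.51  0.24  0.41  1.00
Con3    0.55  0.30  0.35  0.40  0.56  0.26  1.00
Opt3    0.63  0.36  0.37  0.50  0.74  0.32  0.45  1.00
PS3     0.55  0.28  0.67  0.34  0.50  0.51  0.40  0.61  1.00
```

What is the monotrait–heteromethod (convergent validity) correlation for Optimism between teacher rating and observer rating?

0.44

Same trait (Opt), different methods: r(Opt1, Opt2) = 0.44.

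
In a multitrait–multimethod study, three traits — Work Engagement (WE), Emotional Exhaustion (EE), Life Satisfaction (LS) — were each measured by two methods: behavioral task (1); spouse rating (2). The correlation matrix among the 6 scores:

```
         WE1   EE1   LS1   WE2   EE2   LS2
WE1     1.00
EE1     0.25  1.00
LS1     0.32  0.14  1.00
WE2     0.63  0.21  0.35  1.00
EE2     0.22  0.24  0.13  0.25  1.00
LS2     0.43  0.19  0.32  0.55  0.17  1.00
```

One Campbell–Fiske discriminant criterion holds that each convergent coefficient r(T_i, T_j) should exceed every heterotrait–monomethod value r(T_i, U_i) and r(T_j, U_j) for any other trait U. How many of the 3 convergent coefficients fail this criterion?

2

Convergent coefficients and their comparison sets:
WE (methods 1·2): 0.63 vs {0.25, 0.25, 0.32, 0.55} → pass.
EE (methods 1·2): 0.24 vs {0.25, 0.25, 0.14, 0.17} → fail.
LS (methods 1·2): 0.32 vs {0.32, 0.55, 0.14, 0.17} → fail.
2 of 3 fail.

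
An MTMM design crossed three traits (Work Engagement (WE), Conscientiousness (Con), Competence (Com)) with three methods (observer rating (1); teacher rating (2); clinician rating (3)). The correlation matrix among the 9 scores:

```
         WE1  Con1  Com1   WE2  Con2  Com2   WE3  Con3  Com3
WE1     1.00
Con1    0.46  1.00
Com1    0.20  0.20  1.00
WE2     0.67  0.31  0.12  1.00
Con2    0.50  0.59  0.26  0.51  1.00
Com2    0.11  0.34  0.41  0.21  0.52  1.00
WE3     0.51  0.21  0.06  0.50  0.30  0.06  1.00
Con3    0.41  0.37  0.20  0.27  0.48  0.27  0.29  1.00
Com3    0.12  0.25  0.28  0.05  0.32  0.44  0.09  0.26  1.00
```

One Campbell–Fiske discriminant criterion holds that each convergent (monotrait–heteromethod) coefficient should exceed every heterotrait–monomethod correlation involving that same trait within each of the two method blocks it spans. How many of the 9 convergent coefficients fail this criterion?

Each convergent coefficient versus the relevant comparison correlations:
WE (methods 1·2): 0.67 vs {0.46, 0.51, 0.20, 0.21} → pass.
WE (methods 1·3): 0.51 vs {0.46, 0.29, 0.20, 0.09} → pass.
WE (methods 2·3): 0.50 vs {0.51, 0.29, 0.21, 0.09} → fail.
Con (methods 1·2): 0.59 vs {0.46, 0.51, 0.20, 0.52} → pass.
Con (methods 1·3): 0.37 vs {0.46, 0.29, 0.20, 0.26} → fail.
Con (methods 2·3): 0.48 vs {0.51, 0.29, 0.52, 0.26} → fail.
Com (methods 1·2): 0.41 vs {0.20, 0.21, 0.20, 0.52} → fail.
Com (methods 1·3): 0.28 vs {0.20, 0.09, 0.20, 0.26} → pass.
Com (methods 2·3): 0.44 vs {0.21, 0.09, 0.52, 0.26} → fail.
5 of 9 fail.

5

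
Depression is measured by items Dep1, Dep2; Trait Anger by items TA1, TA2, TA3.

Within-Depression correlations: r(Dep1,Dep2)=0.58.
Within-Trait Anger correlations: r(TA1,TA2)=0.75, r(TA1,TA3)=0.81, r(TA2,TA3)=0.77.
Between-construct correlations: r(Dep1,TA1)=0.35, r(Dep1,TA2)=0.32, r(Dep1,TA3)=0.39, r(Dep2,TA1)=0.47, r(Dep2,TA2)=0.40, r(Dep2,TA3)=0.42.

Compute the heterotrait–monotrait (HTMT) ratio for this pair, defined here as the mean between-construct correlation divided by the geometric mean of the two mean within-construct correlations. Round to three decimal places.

Mean heterotrait r = 2.35/6 = 0.3917.
Mean within-Dep = 0.58/1 = 0.5800; mean within-TA = 2.33/3 = 0.7767.
Geometric mean = √(0.5800 × 0.7767) = 0.6712.
HTMT = 0.3917 / 0.6712 = 0.584.

0.584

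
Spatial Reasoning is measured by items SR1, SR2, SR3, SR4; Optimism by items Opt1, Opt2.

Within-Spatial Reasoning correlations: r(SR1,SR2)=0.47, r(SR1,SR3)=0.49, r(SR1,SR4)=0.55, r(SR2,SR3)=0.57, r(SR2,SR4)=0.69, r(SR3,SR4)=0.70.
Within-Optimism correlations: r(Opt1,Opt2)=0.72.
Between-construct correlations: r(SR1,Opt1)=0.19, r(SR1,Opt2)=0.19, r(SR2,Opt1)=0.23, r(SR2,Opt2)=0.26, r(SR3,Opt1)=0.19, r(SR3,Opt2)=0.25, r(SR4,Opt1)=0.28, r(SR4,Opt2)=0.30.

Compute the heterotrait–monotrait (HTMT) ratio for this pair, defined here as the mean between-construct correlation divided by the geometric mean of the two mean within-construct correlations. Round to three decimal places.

Mean heterotrait r = 1.89/8 = 0.2363.
Mean within-SR = 3.47/6 = 0.5783; mean within-Opt = 0.72/1 = 0.7200.
Geometric mean = √(0.5783 × 0.7200) = 0.6453.
HTMT = 0.2363 / 0.6453 = 0.366.

0.366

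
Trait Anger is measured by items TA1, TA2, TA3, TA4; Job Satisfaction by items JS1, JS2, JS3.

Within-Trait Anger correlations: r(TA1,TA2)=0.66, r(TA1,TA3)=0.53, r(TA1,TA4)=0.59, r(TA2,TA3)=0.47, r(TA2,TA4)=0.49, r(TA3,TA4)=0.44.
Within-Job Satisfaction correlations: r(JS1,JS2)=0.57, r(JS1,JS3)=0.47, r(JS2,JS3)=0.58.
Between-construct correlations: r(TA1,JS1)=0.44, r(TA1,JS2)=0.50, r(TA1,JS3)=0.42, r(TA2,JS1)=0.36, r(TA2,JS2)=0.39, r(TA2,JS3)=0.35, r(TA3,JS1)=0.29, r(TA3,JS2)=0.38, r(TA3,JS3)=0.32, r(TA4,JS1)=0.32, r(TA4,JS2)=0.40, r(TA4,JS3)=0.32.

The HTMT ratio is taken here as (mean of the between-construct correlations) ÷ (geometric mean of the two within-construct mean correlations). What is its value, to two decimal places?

0.70

Mean between = 4.49/12 = 0.3742.
Mean within-TA = 3.18/6 = 0.5300; mean within-JS = 1.62/3 = 0.5400.
Geometric mean = √(0.5300 × 0.5400) = 0.5350.
HTMT = 0.3742 / 0.5350 = 0.70.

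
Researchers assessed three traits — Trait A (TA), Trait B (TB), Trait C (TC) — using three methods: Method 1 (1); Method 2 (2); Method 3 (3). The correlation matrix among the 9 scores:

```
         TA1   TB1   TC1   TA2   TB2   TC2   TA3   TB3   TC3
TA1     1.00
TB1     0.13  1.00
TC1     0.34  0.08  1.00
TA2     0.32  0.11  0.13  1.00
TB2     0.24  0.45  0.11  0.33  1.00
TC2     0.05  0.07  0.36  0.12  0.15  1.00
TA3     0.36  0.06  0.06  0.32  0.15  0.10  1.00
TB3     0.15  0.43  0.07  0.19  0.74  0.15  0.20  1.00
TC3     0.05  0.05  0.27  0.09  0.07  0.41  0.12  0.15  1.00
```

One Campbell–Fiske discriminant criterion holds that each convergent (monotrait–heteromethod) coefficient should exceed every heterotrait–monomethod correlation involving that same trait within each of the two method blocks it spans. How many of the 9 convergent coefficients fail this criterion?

3

Convergent coefficients and their comparison sets:
TA (methods 1·2): 0.32 vs {0.13, 0.33, 0.34, 0.12} → fail.
TA (methods 1·3): 0.36 vs {0.13, 0.20, 0.34, 0.12} → pass.
TA (methods 2·3): 0.32 vs {0.33, 0.20, 0.12, 0.12} → fail.
TB (methods 1·2): 0.45 vs {0.13, 0.33, 0.08, 0.15} → pass.
TB (methods 1·3): 0.43 vs {0.13, 0.20, 0.08, 0.15} → pass.
TB (methods 2·3): 0.74 vs {0.33, 0.20, 0.15, 0.15} → pass.
TC (methods 1·2): 0.36 vs {0.34, 0.12, 0.08, 0.15} → pass.
TC (methods 1·3): 0.27 vs {0.34, 0.12, 0.08, 0.15} → fail.
TC (methods 2·3): 0.41 vs {0.12, 0.12, 0.15, 0.15} → pass.
3 of 9 fail.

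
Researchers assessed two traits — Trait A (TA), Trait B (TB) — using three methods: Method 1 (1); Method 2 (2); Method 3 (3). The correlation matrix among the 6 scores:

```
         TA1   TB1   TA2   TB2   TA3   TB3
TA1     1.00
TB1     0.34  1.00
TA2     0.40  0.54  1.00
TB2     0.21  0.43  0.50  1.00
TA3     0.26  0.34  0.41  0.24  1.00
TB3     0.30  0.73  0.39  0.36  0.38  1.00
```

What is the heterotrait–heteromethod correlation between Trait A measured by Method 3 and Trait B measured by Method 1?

Different traits and methods: r(TA3, TB1) = 0.34.

0.34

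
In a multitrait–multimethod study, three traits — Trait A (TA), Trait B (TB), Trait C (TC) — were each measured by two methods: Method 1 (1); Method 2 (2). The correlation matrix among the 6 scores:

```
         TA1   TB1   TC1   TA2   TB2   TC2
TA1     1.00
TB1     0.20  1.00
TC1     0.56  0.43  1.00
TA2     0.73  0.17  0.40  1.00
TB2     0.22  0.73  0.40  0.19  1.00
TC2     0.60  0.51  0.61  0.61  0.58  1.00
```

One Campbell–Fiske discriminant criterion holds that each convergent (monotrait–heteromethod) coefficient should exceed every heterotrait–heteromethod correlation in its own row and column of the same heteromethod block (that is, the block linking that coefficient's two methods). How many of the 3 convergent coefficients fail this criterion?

0

Convergent coefficients and their comparison sets:
TA (methods 1·2): 0.73 vs {0.22, 0.17, 0.60, 0.40} → pass.
TB (methods 1·2): 0.73 vs {0.17, 0.22, 0.51, 0.40} → pass.
TC (methods 1·2): 0.61 vs {0.40, 0.60, 0.40, 0.51} → pass.
0 of 3 fail.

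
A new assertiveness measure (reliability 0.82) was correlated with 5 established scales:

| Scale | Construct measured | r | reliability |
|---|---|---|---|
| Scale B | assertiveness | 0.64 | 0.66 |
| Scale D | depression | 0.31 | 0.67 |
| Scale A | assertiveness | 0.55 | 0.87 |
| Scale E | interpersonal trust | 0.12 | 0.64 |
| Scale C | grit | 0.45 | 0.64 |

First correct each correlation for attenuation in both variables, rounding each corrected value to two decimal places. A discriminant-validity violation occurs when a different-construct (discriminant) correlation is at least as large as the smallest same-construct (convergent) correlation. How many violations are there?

0

Disattenuated r (r / √(r_scale · r_new)):
  Scale B (conv): 0.64 / √(0.66·0.82) = 0.87
  Scale D (disc): 0.31 / √(0.67·0.82) = 0.42
  Scale A (conv): 0.55 / √(0.87·0.82) = 0.65
  Scale E (disc): 0.12 / √(0.64·0.82) = 0.17
  Scale C (disc): 0.45 / √(0.64·0.82) = 0.62
Smallest convergent = 0.65. Discriminant values: 0.42, 0.17, 0.62; count ≥ 0.65 → 0.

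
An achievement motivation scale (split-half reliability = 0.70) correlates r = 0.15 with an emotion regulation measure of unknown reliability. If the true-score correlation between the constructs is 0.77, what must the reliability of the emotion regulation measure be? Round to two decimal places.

0.05

r_true = r_obs / √(r_xx · r_yy) ⇒ 0.77 = 0.15 / √(0.70 · r_yy).
√(0.70 · r_yy) = 0.15 / 0.77 = 0.1948; 0.70 · r_yy = 0.0379; r_yy = 0.0379 / 0.70 ≈ 0.05.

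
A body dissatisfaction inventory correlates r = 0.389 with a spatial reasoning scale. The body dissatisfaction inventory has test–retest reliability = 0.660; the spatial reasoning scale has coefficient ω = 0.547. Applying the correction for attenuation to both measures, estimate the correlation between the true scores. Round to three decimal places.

r_true = r_obs / √(r_xx · r_yy) = 0.389 / √(0.660 × 0.547) = 0.389 / √0.361020 = 0.389 / 0.6008 ≈ 0.647.

0.647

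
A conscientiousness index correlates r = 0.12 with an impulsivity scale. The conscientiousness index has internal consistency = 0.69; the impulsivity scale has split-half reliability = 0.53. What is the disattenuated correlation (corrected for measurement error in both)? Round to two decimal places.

r_true = r_obs / √(r_xx · r_yy) = 0.12 / √(0.69 × 0.53) = 0.12 / √0.3657 = 0.12 / 0.6047 ≈ 0.20.

0.20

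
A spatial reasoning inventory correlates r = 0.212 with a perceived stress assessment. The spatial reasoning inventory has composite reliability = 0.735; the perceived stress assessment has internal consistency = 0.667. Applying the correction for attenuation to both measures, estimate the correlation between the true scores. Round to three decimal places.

r_true = r_obs / √(r_xx · r_yy) = 0.212 / √(0.735 × 0.667) = 0.212 / √0.490245 = 0.212 / 0.7002 ≈ 0.303.

0.303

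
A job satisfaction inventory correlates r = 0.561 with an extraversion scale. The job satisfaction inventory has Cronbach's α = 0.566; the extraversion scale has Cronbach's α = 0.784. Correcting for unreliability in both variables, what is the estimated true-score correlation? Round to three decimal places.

0.842

r_true = r_obs / √(r_xx · r_yy) = 0.561 / √(0.566 × 0.784) = 0.561 / √0.443744 = 0.561 / 0.6661 ≈ 0.842.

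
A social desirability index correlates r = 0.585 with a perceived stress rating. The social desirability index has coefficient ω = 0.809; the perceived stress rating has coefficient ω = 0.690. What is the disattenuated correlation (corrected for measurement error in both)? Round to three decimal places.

0.783

r_true = r_obs / √(r_xx · r_yy) = 0.585 / √(0.809 × 0.690) = 0.585 / √0.558210 = 0.585 / 0.7471 ≈ 0.783.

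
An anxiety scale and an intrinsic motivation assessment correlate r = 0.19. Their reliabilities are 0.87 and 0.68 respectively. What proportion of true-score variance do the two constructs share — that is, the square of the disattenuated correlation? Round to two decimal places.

Disattenuated r = 0.19 / √(0.87 × 0.68) = 0.19 / 0.7692 = 0.2470.
Shared true-score variance = 0.2470² = 0.0610 ≈ 0.06.

0.06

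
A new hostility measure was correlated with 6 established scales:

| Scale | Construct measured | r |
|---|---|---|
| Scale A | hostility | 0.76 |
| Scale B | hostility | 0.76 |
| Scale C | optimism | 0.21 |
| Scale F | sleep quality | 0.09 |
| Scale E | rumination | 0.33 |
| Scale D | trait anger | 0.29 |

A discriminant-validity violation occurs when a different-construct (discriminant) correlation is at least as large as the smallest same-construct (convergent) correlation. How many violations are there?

0

Convergent (same construct = hostility): Scale A, Scale B.
Smallest convergent = 0.76. Discriminant values: 0.21, 0.09, 0.33, 0.29; count ≥ 0.76 → 0.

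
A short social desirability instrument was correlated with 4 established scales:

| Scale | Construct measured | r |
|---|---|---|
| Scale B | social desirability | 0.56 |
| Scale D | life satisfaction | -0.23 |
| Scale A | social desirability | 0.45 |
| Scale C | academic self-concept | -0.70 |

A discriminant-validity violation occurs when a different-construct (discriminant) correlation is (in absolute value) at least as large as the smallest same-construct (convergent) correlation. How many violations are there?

1

Convergent (same construct = social desirability): Scale B, Scale A.
Smallest convergent = 0.45. Discriminant |r|: 0.23, 0.70; count ≥ 0.45 → 1.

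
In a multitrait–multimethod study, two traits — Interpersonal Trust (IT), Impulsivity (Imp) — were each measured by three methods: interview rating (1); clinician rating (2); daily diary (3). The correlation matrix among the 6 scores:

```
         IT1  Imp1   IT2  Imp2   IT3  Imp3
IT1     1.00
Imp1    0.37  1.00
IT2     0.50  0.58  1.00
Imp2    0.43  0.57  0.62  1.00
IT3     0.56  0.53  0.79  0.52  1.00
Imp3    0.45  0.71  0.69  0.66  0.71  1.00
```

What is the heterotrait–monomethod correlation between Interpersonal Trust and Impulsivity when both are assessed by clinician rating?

Different traits, same method: r(IT2, Imp2) = 0.62.

0.62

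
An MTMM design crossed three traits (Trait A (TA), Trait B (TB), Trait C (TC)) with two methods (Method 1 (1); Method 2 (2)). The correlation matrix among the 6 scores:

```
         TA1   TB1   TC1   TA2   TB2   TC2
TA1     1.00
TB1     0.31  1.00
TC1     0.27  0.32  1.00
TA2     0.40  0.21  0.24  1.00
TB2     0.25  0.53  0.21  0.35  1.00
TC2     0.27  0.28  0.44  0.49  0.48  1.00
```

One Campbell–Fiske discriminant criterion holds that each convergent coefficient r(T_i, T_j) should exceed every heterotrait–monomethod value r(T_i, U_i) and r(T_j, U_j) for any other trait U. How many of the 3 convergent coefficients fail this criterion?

Convergent coefficients and their comparison sets:
TA (methods 1·2): 0.40 vs {0.31, 0.35, 0.27, 0.49} → fail.
TB (methods 1·2): 0.53 vs {0.31, 0.35, 0.32, 0.48} → pass.
TC (methods 1·2): 0.44 vs {0.27, 0.49, 0.32, 0.48} → fail.
2 of 3 fail.

2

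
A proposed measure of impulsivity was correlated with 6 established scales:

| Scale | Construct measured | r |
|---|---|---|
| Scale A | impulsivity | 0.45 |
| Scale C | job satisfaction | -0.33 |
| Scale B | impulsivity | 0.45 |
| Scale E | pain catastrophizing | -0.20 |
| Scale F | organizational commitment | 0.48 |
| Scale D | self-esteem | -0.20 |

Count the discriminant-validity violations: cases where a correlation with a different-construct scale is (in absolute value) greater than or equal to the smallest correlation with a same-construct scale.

Convergent (same construct = impulsivity): Scale A, Scale B.
Smallest convergent = 0.45. Discriminant |r|: 0.33, 0.20, 0.48, 0.20; count ≥ 0.45 → 1.

1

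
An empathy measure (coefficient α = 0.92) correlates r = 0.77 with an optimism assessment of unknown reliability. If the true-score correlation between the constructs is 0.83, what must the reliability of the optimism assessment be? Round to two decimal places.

0.94

r_true = r_obs / √(r_xx · r_yy) ⇒ 0.83 = 0.77 / √(0.92 · r_yy).
√(0.92 · r_yy) = 0.77 / 0.83 = 0.9277; 0.92 · r_yy = 0.8606; r_yy = 0.8606 / 0.92 ≈ 0.94.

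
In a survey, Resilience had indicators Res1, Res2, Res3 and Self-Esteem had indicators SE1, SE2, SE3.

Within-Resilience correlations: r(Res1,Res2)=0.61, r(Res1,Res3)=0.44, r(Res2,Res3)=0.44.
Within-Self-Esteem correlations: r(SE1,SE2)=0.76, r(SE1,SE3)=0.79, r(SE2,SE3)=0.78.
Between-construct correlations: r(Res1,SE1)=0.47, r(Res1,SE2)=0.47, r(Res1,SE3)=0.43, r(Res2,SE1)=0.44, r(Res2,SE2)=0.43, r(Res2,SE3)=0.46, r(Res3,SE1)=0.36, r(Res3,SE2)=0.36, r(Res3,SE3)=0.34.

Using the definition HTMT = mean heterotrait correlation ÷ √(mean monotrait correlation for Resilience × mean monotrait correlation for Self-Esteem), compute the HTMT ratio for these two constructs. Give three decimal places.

0.673

Mean heterotrait r = 3.76/9 = 0.4178.
Mean within-Res = 1.49/3 = 0.4967; mean within-SE = 2.33/3 = 0.7767.
Geometric mean = √(0.4967 × 0.7767) = 0.6211.
HTMT = 0.4178 / 0.6211 = 0.673.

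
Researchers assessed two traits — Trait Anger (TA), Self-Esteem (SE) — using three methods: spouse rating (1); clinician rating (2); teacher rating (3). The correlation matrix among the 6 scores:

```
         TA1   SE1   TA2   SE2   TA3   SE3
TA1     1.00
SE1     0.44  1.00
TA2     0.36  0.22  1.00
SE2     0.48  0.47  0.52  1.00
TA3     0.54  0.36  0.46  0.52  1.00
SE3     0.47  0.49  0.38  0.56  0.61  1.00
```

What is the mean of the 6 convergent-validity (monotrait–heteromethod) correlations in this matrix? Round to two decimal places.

0.48

Convergent values: 0.36, 0.54, 0.46, 0.47, 0.49, 0.56; mean = 2.88/6 = 0.48.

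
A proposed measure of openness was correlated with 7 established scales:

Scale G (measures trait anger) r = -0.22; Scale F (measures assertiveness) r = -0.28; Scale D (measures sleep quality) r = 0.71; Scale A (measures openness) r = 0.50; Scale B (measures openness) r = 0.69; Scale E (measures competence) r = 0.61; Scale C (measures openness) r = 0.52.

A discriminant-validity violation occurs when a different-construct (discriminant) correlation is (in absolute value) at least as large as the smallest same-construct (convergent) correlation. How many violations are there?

2

Convergent (same construct = openness): Scale A, Scale B, Scale C.
Smallest convergent = 0.50. Discriminant |r|: 0.22, 0.28, 0.71, 0.61; count ≥ 0.50 → 2.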